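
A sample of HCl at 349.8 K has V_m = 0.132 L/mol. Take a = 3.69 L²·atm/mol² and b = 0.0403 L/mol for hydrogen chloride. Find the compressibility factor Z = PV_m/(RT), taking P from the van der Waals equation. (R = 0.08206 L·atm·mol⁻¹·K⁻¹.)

Z ≈ 0.4656

P = RT/(V_m − b) − a/V_m² = (0.08206)(349.8)/(0.132 − 0.0403) − 3.69/(0.132)²
  = 28.705/0.091700 − 211.78 = 313.03 − 211.78 = 101.25 atm
Z = PV_m/(RT) = (101.25)(0.132)/((0.08206)(349.8)) = 13.365/28.705 = 0.4656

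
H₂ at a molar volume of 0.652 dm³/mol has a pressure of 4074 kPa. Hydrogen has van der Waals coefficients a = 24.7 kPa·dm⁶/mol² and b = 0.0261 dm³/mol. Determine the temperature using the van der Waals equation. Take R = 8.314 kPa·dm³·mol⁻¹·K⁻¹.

T ≈ 311.1 K

T = (P + a/V_m²)(V_m − b)/R
P + a/V_m² = 4074 + 24.7/(0.652)² = 4132.1 kPa
V_m − b = 0.652 − 0.0261 = 0.62590 dm³/mol
T = (4132.1)(0.62590)/8.314 = 311.1 K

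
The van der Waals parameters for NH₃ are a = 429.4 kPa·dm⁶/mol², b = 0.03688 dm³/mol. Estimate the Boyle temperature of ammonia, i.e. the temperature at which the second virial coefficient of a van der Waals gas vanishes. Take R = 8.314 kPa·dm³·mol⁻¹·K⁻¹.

T_B ≈ 1400 K

For a van der Waals gas the second virial coefficient B₂ = b − a/(RT) vanishes at T_B = a/(Rb).
T_B = 429.4/(8.314×0.03688) = 429.4/0.30662 = 1400 K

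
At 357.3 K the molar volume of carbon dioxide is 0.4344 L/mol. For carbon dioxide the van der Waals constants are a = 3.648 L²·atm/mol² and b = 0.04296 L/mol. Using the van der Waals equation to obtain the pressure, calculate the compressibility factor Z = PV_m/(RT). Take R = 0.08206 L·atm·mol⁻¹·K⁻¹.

Z ≈ 0.8233

P = RT/(V_m − b) − a/V_m² = (0.08206)(357.3)/(0.4344 − 0.04296) − 3.648/(0.4344)²
  = 29.320/0.39144 − 19.332 = 74.903 − 19.332 = 55.571 atm
Z = PV_m/(RT) = (55.571)(0.4344)/((0.08206)(357.3)) = 24.140/29.320 = 0.8233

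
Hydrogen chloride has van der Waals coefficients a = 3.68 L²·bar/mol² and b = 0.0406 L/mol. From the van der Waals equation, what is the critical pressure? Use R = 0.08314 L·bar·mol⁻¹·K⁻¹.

For a van der Waals gas, P_c = a/(27b²).
P_c = 3.68/(27×(0.0406)²) = 3.68/0.044506 = 82.69 bar

P_c ≈ 82.69 bar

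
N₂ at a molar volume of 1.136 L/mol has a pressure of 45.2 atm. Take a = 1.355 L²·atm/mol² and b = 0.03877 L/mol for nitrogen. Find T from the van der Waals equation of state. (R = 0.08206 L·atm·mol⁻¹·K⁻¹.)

T = (P + a/V_m²)(V_m − b)/R
P + a/V_m² = 45.2 + 1.355/(1.136)² = 46.250 atm
V_m − b = 1.136 − 0.03877 = 1.0972 L/mol
T = (46.250)(1.0972)/0.08206 = 618.4 K

T ≈ 618.4 K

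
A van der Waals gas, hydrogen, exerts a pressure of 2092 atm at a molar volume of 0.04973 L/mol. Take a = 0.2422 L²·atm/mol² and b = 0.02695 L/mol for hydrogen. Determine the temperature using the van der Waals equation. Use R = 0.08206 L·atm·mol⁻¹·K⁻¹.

T = (P + a/V_m²)(V_m − b)/R
P + a/V_m² = 2092 + 0.2422/(0.04973)² = 2189.9 atm
V_m − b = 0.04973 − 0.02695 = 0.022780 L/mol
T = (2189.9)(0.022780)/0.08206 = 607.9 K

T ≈ 607.9 K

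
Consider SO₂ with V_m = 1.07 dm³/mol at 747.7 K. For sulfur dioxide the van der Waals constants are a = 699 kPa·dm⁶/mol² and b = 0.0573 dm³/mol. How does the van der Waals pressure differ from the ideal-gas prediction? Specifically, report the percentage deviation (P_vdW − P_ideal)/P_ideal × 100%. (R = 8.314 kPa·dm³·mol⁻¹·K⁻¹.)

-4.85 %

Ideal: P_ideal = RT/V_m = (8.314)(747.7)/1.07 = 5809.70 kPa
vdW: P = RT/(V_m − b) − a/V_m² = 6216.38/1.01270 − 699/1.14490 = 6138.42 − 610.534 = 5527.89 kPa
% deviation = (5527.89 − 5809.70)/5809.70 × 100% = -4.85%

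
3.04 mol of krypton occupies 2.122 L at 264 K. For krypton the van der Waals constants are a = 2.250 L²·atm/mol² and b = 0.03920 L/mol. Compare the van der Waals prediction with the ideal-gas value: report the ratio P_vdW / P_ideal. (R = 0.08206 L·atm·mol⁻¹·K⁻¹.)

Ideal: P_ideal = nRT/V = (3.04)(0.08206)(264)/2.122 = 31.0358 atm
vdW: P = nRT/(V − nb) − a n²/V² = 65.8581/2.00283 − 20.7936/4.50288 = 32.8825 − 4.61784 = 28.2647 atm
Ratio = 28.2647/31.0358 = 0.9107

P_vdW / P_ideal ≈ 0.9107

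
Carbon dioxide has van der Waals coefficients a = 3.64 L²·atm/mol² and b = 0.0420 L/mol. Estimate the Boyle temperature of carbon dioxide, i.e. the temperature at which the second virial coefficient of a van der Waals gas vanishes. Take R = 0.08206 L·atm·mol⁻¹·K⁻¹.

T_B ≈ 1056 K

For a van der Waals gas the second virial coefficient B₂ = b − a/(RT) vanishes at T_B = a/(Rb).
T_B = 3.64/(0.08206×0.0420) = 3.64/0.0034465 = 1056 K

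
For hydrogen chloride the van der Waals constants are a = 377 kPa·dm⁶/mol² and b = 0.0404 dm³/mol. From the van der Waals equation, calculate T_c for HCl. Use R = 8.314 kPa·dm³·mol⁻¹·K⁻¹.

For a van der Waals gas, T_c = 8a/(27Rb).
T_c = 8×377/(27×8.314×0.0404) = 3016.0/9.0689 = 332.6 K

T_c ≈ 332.6 K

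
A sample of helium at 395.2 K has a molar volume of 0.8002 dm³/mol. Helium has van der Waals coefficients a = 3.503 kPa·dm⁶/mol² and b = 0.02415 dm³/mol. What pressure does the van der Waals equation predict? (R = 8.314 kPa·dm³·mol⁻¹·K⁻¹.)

P = RT/(V_m − b) − a/V_m²
RT/(V_m − b) = (8.314)(395.2)/(0.8002 − 0.02415) = 3285.7/0.77605 = 4233.9 kPa
a/V_m² = 3.503/(0.8002)² = 5.4707 kPa
P = 4233.9 − 5.4707 = 4228 kPa

P ≈ 4228 kPa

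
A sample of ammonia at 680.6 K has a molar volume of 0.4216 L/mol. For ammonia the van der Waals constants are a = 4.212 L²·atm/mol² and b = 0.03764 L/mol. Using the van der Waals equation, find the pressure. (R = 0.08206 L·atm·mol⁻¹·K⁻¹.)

P = RT/(V_m − b) − a/V_m²
RT/(V_m − b) = (0.08206)(680.6)/(0.4216 − 0.03764) = 55.850/0.38396 = 145.46 atm
a/V_m² = 4.212/(0.4216)² = 23.697 atm
P = 145.46 − 23.697 = 121.8 atm

P ≈ 121.8 atm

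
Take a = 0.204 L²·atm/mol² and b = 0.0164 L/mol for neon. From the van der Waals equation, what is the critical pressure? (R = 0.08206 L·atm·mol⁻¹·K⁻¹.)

For a van der Waals gas, P_c = a/(27b²).
P_c = 0.204/(27×(0.0164)²) = 0.204/0.0072619 = 28.09 atm

P_c ≈ 28.09 atm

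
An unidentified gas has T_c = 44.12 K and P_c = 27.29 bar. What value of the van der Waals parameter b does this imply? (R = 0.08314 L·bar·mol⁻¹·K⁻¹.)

From T_c = 8a/(27Rb) and P_c = a/(27b²): b = R T_c/(8 P_c).
b = (0.08314)(44.12)/(8×27.29) = 3.6681/218.32 = 0.01680 L/mol

b ≈ 0.01680 L/mol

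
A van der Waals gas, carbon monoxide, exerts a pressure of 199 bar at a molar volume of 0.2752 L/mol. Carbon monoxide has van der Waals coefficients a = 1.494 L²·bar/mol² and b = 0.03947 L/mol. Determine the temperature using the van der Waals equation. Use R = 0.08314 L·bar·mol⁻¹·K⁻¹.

T = (P + a/V_m²)(V_m − b)/R
P + a/V_m² = 199 + 1.494/(0.2752)² = 218.73 bar
V_m − b = 0.2752 − 0.03947 = 0.23573 L/mol
T = (218.73)(0.23573)/0.08314 = 620.2 K

T ≈ 620.2 K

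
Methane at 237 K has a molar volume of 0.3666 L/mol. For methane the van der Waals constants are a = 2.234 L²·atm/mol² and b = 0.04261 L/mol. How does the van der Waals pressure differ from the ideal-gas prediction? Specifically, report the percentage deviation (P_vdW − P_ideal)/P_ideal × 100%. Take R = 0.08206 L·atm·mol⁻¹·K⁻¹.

-18.18 %

Ideal: P_ideal = RT/V_m = (0.08206)(237)/0.3666 = 53.0502 atm
vdW: P = RT/(V_m − b) − a/V_m² = 19.4482/0.323990 − 2.234/0.134396 = 60.0272 − 16.6225 = 43.4047 atm
% deviation = (43.4047 − 53.0502)/53.0502 × 100% = -18.18%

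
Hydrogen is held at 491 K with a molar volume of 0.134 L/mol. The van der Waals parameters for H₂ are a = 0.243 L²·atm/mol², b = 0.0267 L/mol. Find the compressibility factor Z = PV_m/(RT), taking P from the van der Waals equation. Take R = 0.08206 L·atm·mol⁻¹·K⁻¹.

P = RT/(V_m − b) − a/V_m² = (0.08206)(491)/(0.134 − 0.0267) − 0.243/(0.134)²
  = 40.291/0.10730 − 13.533 = 375.50 − 13.533 = 361.97 atm
Z = PV_m/(RT) = (361.97)(0.134)/((0.08206)(491)) = 48.504/40.291 = 1.204

Z ≈ 1.204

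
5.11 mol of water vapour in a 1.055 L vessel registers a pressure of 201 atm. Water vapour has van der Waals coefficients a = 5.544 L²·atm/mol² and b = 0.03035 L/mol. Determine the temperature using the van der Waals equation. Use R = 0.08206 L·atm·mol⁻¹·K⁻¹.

T = (P + a n²/V²)(V − nb)/(nR)
P + a n²/V² = 201 + (5.544)(5.11)²/(1.055)² = 331.06 atm
V − nb = 1.055 − (5.11)(0.03035) = 0.89991 L
T = (331.06)(0.89991)/((5.11)(0.08206)) = 710.5 K

T ≈ 710.5 K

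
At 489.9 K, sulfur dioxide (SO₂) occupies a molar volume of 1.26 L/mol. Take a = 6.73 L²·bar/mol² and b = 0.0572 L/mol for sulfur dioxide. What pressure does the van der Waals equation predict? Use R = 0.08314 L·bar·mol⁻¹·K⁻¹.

P ≈ 29.62 bar

P = RT/(V_m − b) − a/V_m²
RT/(V_m − b) = (0.08314)(489.9)/(1.26 − 0.0572) = 40.730/1.2028 = 33.863 bar
a/V_m² = 6.73/(1.26)² = 4.2391 bar
P = 33.863 − 4.2391 = 29.62 bar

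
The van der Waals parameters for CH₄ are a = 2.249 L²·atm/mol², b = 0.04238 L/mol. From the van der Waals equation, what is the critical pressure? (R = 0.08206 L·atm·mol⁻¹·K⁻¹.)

P_c ≈ 46.38 atm

For a van der Waals gas, P_c = a/(27b²).
P_c = 2.249/(27×(0.04238)²) = 2.249/0.048494 = 46.38 atm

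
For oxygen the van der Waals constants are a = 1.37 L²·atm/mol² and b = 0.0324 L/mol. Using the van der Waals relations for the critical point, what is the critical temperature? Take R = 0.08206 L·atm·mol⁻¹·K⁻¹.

T_c ≈ 152.7 K

For a van der Waals gas, T_c = 8a/(27Rb).
T_c = 8×1.37/(27×0.08206×0.0324) = 10.960/0.071786 = 152.7 K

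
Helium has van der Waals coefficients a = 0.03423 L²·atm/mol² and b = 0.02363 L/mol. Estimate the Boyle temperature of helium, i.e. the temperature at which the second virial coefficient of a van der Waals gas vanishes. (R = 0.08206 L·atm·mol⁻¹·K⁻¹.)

T_B ≈ 17.65 K

For a van der Waals gas the second virial coefficient B₂ = b − a/(RT) vanishes at T_B = a/(Rb).
T_B = 0.03423/(0.08206×0.02363) = 0.03423/0.0019391 = 17.65 K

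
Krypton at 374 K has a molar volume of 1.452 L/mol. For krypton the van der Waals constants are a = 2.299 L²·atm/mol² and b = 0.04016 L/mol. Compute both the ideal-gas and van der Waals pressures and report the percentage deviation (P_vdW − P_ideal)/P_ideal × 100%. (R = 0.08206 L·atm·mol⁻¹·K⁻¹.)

-2.31 %

Ideal: P_ideal = RT/V_m = (0.08206)(374)/1.452 = 21.1367 atm
vdW: P = RT/(V_m − b) − a/V_m² = 30.6904/1.41184 − 2.299/2.10830 = 21.7379 − 1.09045 = 20.6475 atm
% deviation = (20.6475 − 21.1367)/21.1367 × 100% = -2.31%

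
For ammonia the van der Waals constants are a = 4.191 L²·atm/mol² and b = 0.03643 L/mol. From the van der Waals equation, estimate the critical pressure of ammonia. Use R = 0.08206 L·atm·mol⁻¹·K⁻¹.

For a van der Waals gas, P_c = a/(27b²).
P_c = 4.191/(27×(0.03643)²) = 4.191/0.035833 = 117.0 atm

P_c ≈ 117.0 atm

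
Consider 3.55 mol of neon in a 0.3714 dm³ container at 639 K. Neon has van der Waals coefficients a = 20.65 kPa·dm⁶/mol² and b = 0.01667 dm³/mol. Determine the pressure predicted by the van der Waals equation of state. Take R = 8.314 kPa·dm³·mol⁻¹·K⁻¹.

P = nRT/(V − nb) − a n²/V²
nRT/(V − nb) = (3.55)(8.314)(639)/(0.3714 − 3.55×0.01667) = 18860/0.31222 = 60406 kPa
a n²/V² = (20.65)(3.55)²/(0.3714)² = 1886.7 kPa
P = 60406 − 1886.7 = 58519 kPa

P ≈ 58519 kPa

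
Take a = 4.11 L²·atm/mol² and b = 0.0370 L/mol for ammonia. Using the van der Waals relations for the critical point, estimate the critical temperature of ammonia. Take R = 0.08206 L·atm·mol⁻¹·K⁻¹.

For a van der Waals gas, T_c = 8a/(27Rb).
T_c = 8×4.11/(27×0.08206×0.0370) = 32.880/0.081978 = 401.1 K

T_c ≈ 401.1 K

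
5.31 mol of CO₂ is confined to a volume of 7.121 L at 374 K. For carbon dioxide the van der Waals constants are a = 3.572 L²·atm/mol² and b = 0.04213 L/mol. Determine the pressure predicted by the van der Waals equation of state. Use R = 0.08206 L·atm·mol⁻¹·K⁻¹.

P ≈ 21.64 atm

P = nRT/(V − nb) − a n²/V²
nRT/(V − nb) = (5.31)(0.08206)(374)/(7.121 − 5.31×0.04213) = 162.97/6.8973 = 23.628 atm
a n²/V² = (3.572)(5.31)²/(7.121)² = 1.9862 atm
P = 23.628 − 1.9862 = 21.64 atm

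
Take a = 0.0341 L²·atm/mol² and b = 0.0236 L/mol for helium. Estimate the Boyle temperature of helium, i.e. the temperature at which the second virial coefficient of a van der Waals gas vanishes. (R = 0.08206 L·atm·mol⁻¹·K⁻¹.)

T_B ≈ 17.61 K

For a van der Waals gas the second virial coefficient B₂ = b − a/(RT) vanishes at T_B = a/(Rb).
T_B = 0.0341/(0.08206×0.0236) = 0.0341/0.0019366 = 17.61 K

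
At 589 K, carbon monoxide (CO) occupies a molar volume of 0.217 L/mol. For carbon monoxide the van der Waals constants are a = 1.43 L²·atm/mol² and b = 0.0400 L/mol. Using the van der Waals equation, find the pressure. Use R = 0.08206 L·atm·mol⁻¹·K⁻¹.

P ≈ 242.7 atm

P = RT/(V_m − b) − a/V_m²
RT/(V_m − b) = (0.08206)(589)/(0.217 − 0.0400) = 48.333/0.17700 = 273.07 atm
a/V_m² = 1.43/(0.217)² = 30.368 atm
P = 273.07 − 30.368 = 242.7 atm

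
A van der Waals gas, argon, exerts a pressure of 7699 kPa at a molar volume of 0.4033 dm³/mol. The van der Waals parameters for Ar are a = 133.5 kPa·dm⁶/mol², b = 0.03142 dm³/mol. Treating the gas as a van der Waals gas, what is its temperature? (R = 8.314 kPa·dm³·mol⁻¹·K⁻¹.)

T = (P + a/V_m²)(V_m − b)/R
P + a/V_m² = 7699 + 133.5/(0.4033)² = 8519.8 kPa
V_m − b = 0.4033 − 0.03142 = 0.37188 dm³/mol
T = (8519.8)(0.37188)/8.314 = 381.1 K

T ≈ 381.1 K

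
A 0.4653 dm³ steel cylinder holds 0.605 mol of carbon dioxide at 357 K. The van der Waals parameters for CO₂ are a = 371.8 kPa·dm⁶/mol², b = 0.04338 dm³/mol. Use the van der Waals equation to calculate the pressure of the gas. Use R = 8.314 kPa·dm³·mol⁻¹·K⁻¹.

P = nRT/(V − nb) − a n²/V²
nRT/(V − nb) = (0.605)(8.314)(357)/(0.4653 − 0.605×0.04338) = 1795.7/0.43906 = 4089.9 kPa
a n²/V² = (371.8)(0.605)²/(0.4653)² = 628.57 kPa
P = 4089.9 − 628.57 = 3461 kPa

P ≈ 3461 kPa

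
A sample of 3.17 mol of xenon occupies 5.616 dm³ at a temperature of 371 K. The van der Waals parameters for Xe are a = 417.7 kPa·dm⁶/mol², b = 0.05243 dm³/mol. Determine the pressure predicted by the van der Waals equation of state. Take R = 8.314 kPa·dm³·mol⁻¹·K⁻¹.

P ≈ 1661 kPa

P = nRT/(V − nb) − a n²/V²
nRT/(V − nb) = (3.17)(8.314)(371)/(5.616 − 3.17×0.05243) = 9777.8/5.4498 = 1794.2 kPa
a n²/V² = (417.7)(3.17)²/(5.616)² = 133.08 kPa
P = 1794.2 − 133.08 = 1661 kPa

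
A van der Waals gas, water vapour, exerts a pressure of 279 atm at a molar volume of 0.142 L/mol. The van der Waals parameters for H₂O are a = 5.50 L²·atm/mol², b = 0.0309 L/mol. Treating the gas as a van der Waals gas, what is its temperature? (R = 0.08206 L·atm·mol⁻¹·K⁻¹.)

T ≈ 747.0 K

T = (P + a/V_m²)(V_m − b)/R
P + a/V_m² = 279 + 5.50/(0.142)² = 551.76 atm
V_m − b = 0.142 − 0.0309 = 0.11110 L/mol
T = (551.76)(0.11110)/0.08206 = 747.0 K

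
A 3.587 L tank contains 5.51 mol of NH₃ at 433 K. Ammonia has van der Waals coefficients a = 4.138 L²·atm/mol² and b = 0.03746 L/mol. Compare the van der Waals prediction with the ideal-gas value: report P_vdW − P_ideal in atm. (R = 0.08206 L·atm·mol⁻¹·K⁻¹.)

ΔP ≈ -6.432 atm

Ideal: P_ideal = nRT/V = (5.51)(0.08206)(433)/3.587 = 54.5808 atm
vdW: P = nRT/(V − nb) − a n²/V² = 195.781/3.38060 − 125.630/12.8666 = 57.9131 − 9.76404 = 48.1491 atm
ΔP = 48.1491 − 54.5808 = -6.432 atm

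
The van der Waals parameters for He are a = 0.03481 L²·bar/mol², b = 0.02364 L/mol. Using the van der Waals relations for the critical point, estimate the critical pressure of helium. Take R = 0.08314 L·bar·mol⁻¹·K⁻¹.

P_c ≈ 2.307 bar

For a van der Waals gas, P_c = a/(27b²).
P_c = 0.03481/(27×(0.02364)²) = 0.03481/0.015089 = 2.307 bar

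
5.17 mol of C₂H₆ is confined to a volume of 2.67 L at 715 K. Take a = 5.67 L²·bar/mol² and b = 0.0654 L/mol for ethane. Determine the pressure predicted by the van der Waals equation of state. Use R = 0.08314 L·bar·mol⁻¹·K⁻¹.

P = nRT/(V − nb) − a n²/V²
nRT/(V − nb) = (5.17)(0.08314)(715)/(2.67 − 5.17×0.0654) = 307.33/2.3319 = 131.79 bar
a n²/V² = (5.67)(5.17)²/(2.67)² = 21.259 bar
P = 131.79 − 21.259 = 110.5 bar

P ≈ 110.5 bar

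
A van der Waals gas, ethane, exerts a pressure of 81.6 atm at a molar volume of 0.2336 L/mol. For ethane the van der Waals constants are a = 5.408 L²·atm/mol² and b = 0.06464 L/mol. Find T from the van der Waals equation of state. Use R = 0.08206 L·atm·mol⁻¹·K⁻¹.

T = (P + a/V_m²)(V_m − b)/R
P + a/V_m² = 81.6 + 5.408/(0.2336)² = 180.70 atm
V_m − b = 0.2336 − 0.06464 = 0.16896 L/mol
T = (180.70)(0.16896)/0.08206 = 372.1 K

T ≈ 372.1 K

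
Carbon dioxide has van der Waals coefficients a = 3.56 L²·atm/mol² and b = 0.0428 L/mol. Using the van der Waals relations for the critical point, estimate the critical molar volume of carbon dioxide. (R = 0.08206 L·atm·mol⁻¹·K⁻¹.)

V_m,c ≈ 0.1284 L/mol

For a van der Waals gas, V_m,c = 3b.
V_m,c = 3×0.0428 = 0.1284 L/mol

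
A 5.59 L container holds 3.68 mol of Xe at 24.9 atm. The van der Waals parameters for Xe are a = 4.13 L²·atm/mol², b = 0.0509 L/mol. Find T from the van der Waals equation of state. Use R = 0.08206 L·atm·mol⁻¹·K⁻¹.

T = (P + a n²/V²)(V − nb)/(nR)
P + a n²/V² = 24.9 + (4.13)(3.68)²/(5.59)² = 26.690 atm
V − nb = 5.59 − (3.68)(0.0509) = 5.4027 L
T = (26.690)(5.4027)/((3.68)(0.08206)) = 477.5 K

T ≈ 477.5 K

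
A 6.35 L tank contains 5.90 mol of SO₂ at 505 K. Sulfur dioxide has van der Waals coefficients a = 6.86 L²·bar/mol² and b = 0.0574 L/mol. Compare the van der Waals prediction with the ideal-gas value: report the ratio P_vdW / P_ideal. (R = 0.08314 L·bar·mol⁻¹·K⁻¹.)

P_vdW / P_ideal ≈ 0.9045

Ideal: P_ideal = nRT/V = (5.90)(0.08314)(505)/6.35 = 39.0103 bar
vdW: P = nRT/(V − nb) − a n²/V² = 247.716/6.01134 − 238.797/40.3225 = 41.2081 − 5.92218 = 35.2859 bar
Ratio = 35.2859/39.0103 = 0.9045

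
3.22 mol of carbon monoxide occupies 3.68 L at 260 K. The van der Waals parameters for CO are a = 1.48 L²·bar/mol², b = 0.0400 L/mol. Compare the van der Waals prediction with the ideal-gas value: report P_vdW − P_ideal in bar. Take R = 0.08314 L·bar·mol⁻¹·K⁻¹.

ΔP ≈ -0.447 bar

Ideal: P_ideal = nRT/V = (3.22)(0.08314)(260)/3.68 = 18.9144 bar
vdW: P = nRT/(V − nb) − a n²/V² = 69.6048/3.55120 − 15.3452/13.5424 = 19.6004 − 1.13312 = 18.4673 bar
ΔP = 18.4673 − 18.9144 = -0.447 bar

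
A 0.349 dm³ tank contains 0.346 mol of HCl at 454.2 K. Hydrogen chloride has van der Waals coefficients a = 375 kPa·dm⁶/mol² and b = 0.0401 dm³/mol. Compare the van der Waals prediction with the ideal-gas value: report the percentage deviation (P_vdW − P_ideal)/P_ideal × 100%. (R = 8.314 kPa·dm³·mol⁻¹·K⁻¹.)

Ideal: P_ideal = nRT/V = (0.346)(8.314)(454.2)/0.349 = 3743.76 kPa
vdW: P = nRT/(V − nb) − a n²/V² = 1306.57/0.335125 − 44.8935/0.121801 = 3898.75 − 368.581 = 3530.17 kPa
% deviation = (3530.17 − 3743.76)/3743.76 × 100% = -5.71%

-5.71 %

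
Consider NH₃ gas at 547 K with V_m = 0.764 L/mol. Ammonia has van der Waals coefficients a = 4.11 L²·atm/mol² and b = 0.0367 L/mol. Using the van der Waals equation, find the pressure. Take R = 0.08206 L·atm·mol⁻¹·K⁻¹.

P = RT/(V_m − b) − a/V_m²
RT/(V_m − b) = (0.08206)(547)/(0.764 − 0.0367) = 44.887/0.72730 = 61.717 atm
a/V_m² = 4.11/(0.764)² = 7.0413 atm
P = 61.717 − 7.0413 = 54.68 atm

P ≈ 54.68 atm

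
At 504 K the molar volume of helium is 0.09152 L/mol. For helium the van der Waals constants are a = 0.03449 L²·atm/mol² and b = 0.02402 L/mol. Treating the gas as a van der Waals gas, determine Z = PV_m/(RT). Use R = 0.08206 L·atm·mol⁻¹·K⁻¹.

P = RT/(V_m − b) − a/V_m² = (0.08206)(504)/(0.09152 − 0.02402) − 0.03449/(0.09152)²
  = 41.358/0.067500 − 4.1178 = 612.71 − 4.1178 = 608.59 atm
Z = PV_m/(RT) = (608.59)(0.09152)/((0.08206)(504)) = 55.698/41.358 = 1.347

Z ≈ 1.347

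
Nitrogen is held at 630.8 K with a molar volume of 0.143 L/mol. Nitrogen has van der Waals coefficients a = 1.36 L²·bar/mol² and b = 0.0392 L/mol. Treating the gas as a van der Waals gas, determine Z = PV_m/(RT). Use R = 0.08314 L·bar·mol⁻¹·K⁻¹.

Z ≈ 1.196

P = RT/(V_m − b) − a/V_m² = (0.08314)(630.8)/(0.143 − 0.0392) − 1.36/(0.143)²
  = 52.445/0.10380 − 66.507 = 505.25 − 66.507 = 438.74 bar
Z = PV_m/(RT) = (438.74)(0.143)/((0.08314)(630.8)) = 62.740/52.445 = 1.196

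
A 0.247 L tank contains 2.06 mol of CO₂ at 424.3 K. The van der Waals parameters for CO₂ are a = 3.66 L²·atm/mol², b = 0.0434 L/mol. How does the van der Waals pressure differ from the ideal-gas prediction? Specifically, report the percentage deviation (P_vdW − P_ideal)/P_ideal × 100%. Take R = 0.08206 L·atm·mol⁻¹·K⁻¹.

-30.94 %

Ideal: P_ideal = nRT/V = (2.06)(0.08206)(424.3)/0.247 = 290.385 atm
vdW: P = nRT/(V − nb) − a n²/V² = 71.7252/0.157596 − 15.5316/0.0610090 = 455.121 − 254.579 = 200.542 atm
% deviation = (200.542 − 290.385)/290.385 × 100% = -30.94%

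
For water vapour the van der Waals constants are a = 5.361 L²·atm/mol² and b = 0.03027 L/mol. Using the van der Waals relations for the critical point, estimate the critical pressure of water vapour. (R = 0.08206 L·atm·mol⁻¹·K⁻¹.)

For a van der Waals gas, P_c = a/(27b²).
P_c = 5.361/(27×(0.03027)²) = 5.361/0.024739 = 216.7 atm

P_c ≈ 216.7 atm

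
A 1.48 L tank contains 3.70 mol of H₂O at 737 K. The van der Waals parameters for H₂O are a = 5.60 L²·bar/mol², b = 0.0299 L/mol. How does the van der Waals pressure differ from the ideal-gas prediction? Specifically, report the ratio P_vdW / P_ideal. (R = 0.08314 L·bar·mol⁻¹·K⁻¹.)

Ideal: P_ideal = nRT/V = (3.70)(0.08314)(737)/1.48 = 153.185 bar
vdW: P = nRT/(V − nb) − a n²/V² = 226.714/1.36937 − 76.6640/2.19040 = 165.561 − 35.0000 = 130.561 bar
Ratio = 130.561/153.185 = 0.8523

P_vdW / P_ideal ≈ 0.8523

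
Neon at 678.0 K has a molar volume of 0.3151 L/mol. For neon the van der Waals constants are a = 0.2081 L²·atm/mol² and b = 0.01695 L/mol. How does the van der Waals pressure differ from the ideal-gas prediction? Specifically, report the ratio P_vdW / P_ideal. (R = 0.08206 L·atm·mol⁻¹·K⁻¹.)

P_vdW / P_ideal ≈ 1.045

Ideal: P_ideal = RT/V_m = (0.08206)(678.0)/0.3151 = 176.568 atm
vdW: P = RT/(V_m − b) − a/V_m² = 55.6367/0.298150 − 0.2081/0.0992880 = 186.606 − 2.09592 = 184.510 atm
Ratio = 184.510/176.568 = 1.045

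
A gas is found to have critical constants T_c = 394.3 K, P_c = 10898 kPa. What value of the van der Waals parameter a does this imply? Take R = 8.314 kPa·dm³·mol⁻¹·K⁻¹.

a ≈ 416.0 kPa·dm⁶/mol²

From T_c = 8a/(27Rb) and P_c = a/(27b²): a = 27 R² T_c²/(64 P_c).
a = 27×(8.314)²×(394.3)²/(64×10898) = 290159877/697472 = 416.0 kPa·dm⁶/mol²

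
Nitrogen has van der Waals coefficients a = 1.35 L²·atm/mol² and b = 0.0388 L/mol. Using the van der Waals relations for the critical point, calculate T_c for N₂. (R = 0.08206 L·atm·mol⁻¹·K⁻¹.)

For a van der Waals gas, T_c = 8a/(27Rb).
T_c = 8×1.35/(27×0.08206×0.0388) = 10.800/0.085966 = 125.6 K

T_c ≈ 125.6 K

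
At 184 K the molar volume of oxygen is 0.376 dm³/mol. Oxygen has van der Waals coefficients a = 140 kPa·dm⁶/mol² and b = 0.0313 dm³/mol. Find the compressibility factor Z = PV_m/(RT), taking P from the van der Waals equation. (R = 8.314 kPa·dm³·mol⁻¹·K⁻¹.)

P = RT/(V_m − b) − a/V_m² = (8.314)(184)/(0.376 − 0.0313) − 140/(0.376)²
  = 1529.8/0.34470 − 990.27 = 4438.1 − 990.27 = 3447.8 kPa
Z = PV_m/(RT) = (3447.8)(0.376)/((8.314)(184)) = 1296.4/1529.8 = 0.8474

Z ≈ 0.8474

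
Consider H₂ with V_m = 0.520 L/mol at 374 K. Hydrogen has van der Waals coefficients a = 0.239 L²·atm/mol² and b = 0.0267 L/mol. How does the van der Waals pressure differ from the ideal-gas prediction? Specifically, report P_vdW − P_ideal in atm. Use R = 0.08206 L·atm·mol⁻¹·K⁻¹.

ΔP ≈ 2.311 atm

Ideal: P_ideal = RT/V_m = (0.08206)(374)/0.520 = 59.0201 atm
vdW: P = RT/(V_m − b) − a/V_m² = 30.6904/0.493300 − 0.239/0.270400 = 62.2145 − 0.883876 = 61.3306 atm
ΔP = 61.3306 − 59.0201 = 2.311 atm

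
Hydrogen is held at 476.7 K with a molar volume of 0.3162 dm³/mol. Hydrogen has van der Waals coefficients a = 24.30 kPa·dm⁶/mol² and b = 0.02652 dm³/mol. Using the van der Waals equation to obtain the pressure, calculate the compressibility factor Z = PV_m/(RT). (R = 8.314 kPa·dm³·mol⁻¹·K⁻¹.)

Z ≈ 1.072

P = RT/(V_m − b) − a/V_m² = (8.314)(476.7)/(0.3162 − 0.02652) − 24.30/(0.3162)²
  = 3963.3/0.28968 − 243.04 = 13682 − 243.04 = 13439 kPa
Z = PV_m/(RT) = (13439)(0.3162)/((8.314)(476.7)) = 4249.4/3963.3 = 1.072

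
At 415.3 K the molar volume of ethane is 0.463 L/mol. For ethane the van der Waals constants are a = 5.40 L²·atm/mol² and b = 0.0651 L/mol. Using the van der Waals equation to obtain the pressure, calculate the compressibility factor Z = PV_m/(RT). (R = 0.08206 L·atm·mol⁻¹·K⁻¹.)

P = RT/(V_m − b) − a/V_m² = (0.08206)(415.3)/(0.463 − 0.0651) − 5.40/(0.463)²
  = 34.080/0.39790 − 25.190 = 85.650 − 25.190 = 60.460 atm
Z = PV_m/(RT) = (60.460)(0.463)/((0.08206)(415.3)) = 27.993/34.080 = 0.8214

Z ≈ 0.8214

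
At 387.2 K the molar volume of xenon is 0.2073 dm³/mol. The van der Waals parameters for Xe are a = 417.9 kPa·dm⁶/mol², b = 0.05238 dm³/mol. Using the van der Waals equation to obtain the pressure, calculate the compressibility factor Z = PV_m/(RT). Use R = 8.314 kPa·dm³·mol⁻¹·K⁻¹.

Z ≈ 0.7119

P = RT/(V_m − b) − a/V_m² = (8.314)(387.2)/(0.2073 − 0.05238) − 417.9/(0.2073)²
  = 3219.2/0.15492 − 9724.6 = 20780 − 9724.6 = 11055 kPa
Z = PV_m/(RT) = (11055)(0.2073)/((8.314)(387.2)) = 2291.7/3219.2 = 0.7119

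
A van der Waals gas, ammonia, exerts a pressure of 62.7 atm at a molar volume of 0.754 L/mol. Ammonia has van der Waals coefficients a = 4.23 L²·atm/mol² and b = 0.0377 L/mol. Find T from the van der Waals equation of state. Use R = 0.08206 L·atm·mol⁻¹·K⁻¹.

T = (P + a/V_m²)(V_m − b)/R
P + a/V_m² = 62.7 + 4.23/(0.754)² = 70.140 atm
V_m − b = 0.754 − 0.0377 = 0.71630 L/mol
T = (70.140)(0.71630)/0.08206 = 612.3 K

T ≈ 612.3 K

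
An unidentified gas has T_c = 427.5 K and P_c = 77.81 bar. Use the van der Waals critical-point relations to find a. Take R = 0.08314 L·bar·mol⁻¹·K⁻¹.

From T_c = 8a/(27Rb) and P_c = a/(27b²): a = 27 R² T_c²/(64 P_c).
a = 27×(0.08314)²×(427.5)²/(64×77.81) = 34108/4979.8 = 6.849 L²·bar/mol²

a ≈ 6.849 L²·bar/mol²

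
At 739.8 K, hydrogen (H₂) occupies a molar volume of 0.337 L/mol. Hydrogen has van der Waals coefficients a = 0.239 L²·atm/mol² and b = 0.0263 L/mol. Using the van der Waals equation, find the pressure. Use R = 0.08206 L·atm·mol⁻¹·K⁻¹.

P ≈ 193.3 atm

P = RT/(V_m − b) − a/V_m²
RT/(V_m − b) = (0.08206)(739.8)/(0.337 − 0.0263) = 60.708/0.31070 = 195.39 atm
a/V_m² = 0.239/(0.337)² = 2.1044 atm
P = 195.39 − 2.1044 = 193.3 atm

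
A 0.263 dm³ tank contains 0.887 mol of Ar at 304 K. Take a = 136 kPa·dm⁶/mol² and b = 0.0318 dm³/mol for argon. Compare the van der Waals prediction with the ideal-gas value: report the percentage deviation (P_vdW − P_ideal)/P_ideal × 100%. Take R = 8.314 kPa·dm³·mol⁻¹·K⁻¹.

Ideal: P_ideal = nRT/V = (0.887)(8.314)(304)/0.263 = 8524.16 kPa
vdW: P = nRT/(V − nb) − a n²/V² = 2241.85/0.234793 − 107.001/0.0691690 = 9548.20 − 1546.95 = 8001.25 kPa
% deviation = (8001.25 − 8524.16)/8524.16 × 100% = -6.13%

-6.13 %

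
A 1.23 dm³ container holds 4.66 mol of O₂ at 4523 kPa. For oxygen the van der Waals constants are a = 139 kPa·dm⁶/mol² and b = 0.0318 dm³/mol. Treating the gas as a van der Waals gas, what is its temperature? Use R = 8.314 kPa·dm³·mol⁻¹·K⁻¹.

T ≈ 182.0 K

T = (P + a n²/V²)(V − nb)/(nR)
P + a n²/V² = 4523 + (139)(4.66)²/(1.23)² = 6518.2 kPa
V − nb = 1.23 − (4.66)(0.0318) = 1.0818 dm³
T = (6518.2)(1.0818)/((4.66)(8.314)) = 182.0 K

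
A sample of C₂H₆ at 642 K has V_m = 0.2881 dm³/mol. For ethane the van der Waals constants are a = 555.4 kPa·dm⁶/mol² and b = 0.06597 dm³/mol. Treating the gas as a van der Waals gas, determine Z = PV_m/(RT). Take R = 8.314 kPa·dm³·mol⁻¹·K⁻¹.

P = RT/(V_m − b) − a/V_m² = (8.314)(642)/(0.2881 − 0.06597) − 555.4/(0.2881)²
  = 5337.6/0.22213 − 6691.4 = 24029 − 6691.4 = 17338 kPa
Z = PV_m/(RT) = (17338)(0.2881)/((8.314)(642)) = 4995.1/5337.6 = 0.9358

Z ≈ 0.9358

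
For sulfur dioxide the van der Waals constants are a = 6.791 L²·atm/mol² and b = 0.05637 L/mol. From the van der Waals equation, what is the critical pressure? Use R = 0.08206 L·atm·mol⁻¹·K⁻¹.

For a van der Waals gas, P_c = a/(27b²).
P_c = 6.791/(27×(0.05637)²) = 6.791/0.085795 = 79.15 atm

P_c ≈ 79.15 atm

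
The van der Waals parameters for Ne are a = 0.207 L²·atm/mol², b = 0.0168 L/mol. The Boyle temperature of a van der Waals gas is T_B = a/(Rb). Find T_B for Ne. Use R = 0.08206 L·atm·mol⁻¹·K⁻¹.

T_B ≈ 150.2 K

For a van der Waals gas the second virial coefficient B₂ = b − a/(RT) vanishes at T_B = a/(Rb).
T_B = 0.207/(0.08206×0.0168) = 0.207/0.0013786 = 150.2 K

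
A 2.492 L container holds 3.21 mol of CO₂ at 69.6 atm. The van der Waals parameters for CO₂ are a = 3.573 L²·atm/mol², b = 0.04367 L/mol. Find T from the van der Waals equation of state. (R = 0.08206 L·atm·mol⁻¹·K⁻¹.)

T ≈ 674.3 K

T = (P + a n²/V²)(V − nb)/(nR)
P + a n²/V² = 69.6 + (3.573)(3.21)²/(2.492)² = 75.529 atm
V − nb = 2.492 − (3.21)(0.04367) = 2.3518 L
T = (75.529)(2.3518)/((3.21)(0.08206)) = 674.3 K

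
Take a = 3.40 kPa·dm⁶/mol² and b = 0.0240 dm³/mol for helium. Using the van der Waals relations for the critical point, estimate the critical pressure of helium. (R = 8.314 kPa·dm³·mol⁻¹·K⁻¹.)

For a van der Waals gas, P_c = a/(27b²).
P_c = 3.40/(27×(0.0240)²) = 3.40/0.015552 = 218.6 kPa

P_c ≈ 218.6 kPa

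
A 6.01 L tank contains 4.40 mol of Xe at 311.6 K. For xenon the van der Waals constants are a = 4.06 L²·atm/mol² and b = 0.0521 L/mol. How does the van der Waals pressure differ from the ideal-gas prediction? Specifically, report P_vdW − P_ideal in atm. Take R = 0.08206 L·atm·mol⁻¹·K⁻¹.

Ideal: P_ideal = nRT/V = (4.40)(0.08206)(311.6)/6.01 = 18.7201 atm
vdW: P = nRT/(V − nb) − a n²/V² = 112.508/5.78076 − 78.6016/36.1201 = 19.4625 − 2.17612 = 17.2864 atm
ΔP = 17.2864 − 18.7201 = -1.434 atm

ΔP ≈ -1.434 atm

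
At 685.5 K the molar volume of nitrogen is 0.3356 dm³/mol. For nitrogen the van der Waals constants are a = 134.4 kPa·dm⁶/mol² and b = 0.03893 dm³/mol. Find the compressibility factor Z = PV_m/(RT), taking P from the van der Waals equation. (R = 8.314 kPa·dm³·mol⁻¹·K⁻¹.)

P = RT/(V_m − b) − a/V_m² = (8.314)(685.5)/(0.3356 − 0.03893) − 134.4/(0.3356)²
  = 5699.2/0.29667 − 1193.3 = 19211 − 1193.3 = 18018 kPa
Z = PV_m/(RT) = (18018)(0.3356)/((8.314)(685.5)) = 6046.8/5699.2 = 1.061

Z ≈ 1.061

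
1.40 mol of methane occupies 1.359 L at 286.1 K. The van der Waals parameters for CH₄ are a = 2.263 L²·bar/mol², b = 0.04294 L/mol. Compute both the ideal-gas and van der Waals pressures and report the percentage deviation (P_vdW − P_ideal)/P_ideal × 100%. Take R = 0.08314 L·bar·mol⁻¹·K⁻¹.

-5.17 %

Ideal: P_ideal = nRT/V = (1.40)(0.08314)(286.1)/1.359 = 24.5040 bar
vdW: P = nRT/(V − nb) − a n²/V² = 33.3009/1.29888 − 4.43548/1.84688 = 25.6382 − 2.40161 = 23.2366 bar
% deviation = (23.2366 − 24.5040)/24.5040 × 100% = -5.17%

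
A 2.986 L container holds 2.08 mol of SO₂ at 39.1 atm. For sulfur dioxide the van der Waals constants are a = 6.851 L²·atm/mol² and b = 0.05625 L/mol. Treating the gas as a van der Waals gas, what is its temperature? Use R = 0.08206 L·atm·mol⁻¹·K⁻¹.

T ≈ 713.1 K

T = (P + a n²/V²)(V − nb)/(nR)
P + a n²/V² = 39.1 + (6.851)(2.08)²/(2.986)² = 42.424 atm
V − nb = 2.986 − (2.08)(0.05625) = 2.8690 L
T = (42.424)(2.8690)/((2.08)(0.08206)) = 713.1 K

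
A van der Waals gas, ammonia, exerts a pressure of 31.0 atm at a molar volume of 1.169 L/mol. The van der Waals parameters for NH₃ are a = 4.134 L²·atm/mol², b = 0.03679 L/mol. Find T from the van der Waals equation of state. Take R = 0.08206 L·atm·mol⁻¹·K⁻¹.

T = (P + a/V_m²)(V_m − b)/R
P + a/V_m² = 31.0 + 4.134/(1.169)² = 34.025 atm
V_m − b = 1.169 − 0.03679 = 1.1322 L/mol
T = (34.025)(1.1322)/0.08206 = 469.5 K

T ≈ 469.5 K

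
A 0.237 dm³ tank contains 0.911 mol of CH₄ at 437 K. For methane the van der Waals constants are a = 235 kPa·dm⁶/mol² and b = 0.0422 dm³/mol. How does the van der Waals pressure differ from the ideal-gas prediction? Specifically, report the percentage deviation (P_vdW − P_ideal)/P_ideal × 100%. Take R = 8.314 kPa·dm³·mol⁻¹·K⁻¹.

Ideal: P_ideal = nRT/V = (0.911)(8.314)(437)/0.237 = 13965.7 kPa
vdW: P = nRT/(V − nb) − a n²/V² = 3309.86/0.198556 − 195.031/0.0561690 = 16669.7 − 3472.22 = 13197.5 kPa
% deviation = (13197.5 − 13965.7)/13965.7 × 100% = -5.50%

-5.50 %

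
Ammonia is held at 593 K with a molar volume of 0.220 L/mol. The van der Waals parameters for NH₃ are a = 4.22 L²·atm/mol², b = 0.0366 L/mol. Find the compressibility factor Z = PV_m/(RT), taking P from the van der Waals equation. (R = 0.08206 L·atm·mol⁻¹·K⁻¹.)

Z ≈ 0.8054

P = RT/(V_m − b) − a/V_m² = (0.08206)(593)/(0.220 − 0.0366) − 4.22/(0.220)²
  = 48.662/0.18340 − 87.190 = 265.33 − 87.190 = 178.14 atm
Z = PV_m/(RT) = (178.14)(0.220)/((0.08206)(593)) = 39.191/48.662 = 0.8054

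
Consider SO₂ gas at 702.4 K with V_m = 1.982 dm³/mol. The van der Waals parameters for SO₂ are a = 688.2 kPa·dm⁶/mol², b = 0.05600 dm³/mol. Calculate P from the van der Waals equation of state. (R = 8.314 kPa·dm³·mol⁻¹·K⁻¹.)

P = RT/(V_m − b) − a/V_m²
RT/(V_m − b) = (8.314)(702.4)/(1.982 − 0.05600) = 5839.8/1.9260 = 3032.1 kPa
a/V_m² = 688.2/(1.982)² = 175.19 kPa
P = 3032.1 − 175.19 = 2857 kPa

P ≈ 2857 kPa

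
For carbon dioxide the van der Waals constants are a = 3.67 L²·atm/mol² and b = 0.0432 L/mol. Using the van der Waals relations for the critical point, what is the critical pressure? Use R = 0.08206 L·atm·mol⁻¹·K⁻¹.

P_c ≈ 72.83 atm

For a van der Waals gas, P_c = a/(27b²).
P_c = 3.67/(27×(0.0432)²) = 3.67/0.050388 = 72.83 atm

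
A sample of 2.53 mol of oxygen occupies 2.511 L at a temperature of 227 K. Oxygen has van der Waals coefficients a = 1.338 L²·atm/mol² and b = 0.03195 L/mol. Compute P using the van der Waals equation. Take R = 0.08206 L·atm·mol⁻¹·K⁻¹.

P = nRT/(V − nb) − a n²/V²
nRT/(V − nb) = (2.53)(0.08206)(227)/(2.511 − 2.53×0.03195) = 47.128/2.4302 = 19.393 atm
a n²/V² = (1.338)(2.53)²/(2.511)² = 1.3583 atm
P = 19.393 − 1.3583 = 18.03 atm

P ≈ 18.03 atm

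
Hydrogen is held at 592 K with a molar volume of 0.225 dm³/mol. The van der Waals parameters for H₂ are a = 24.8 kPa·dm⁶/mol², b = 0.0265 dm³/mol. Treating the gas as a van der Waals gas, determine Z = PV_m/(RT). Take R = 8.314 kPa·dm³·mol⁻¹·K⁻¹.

Z ≈ 1.111

P = RT/(V_m − b) − a/V_m² = (8.314)(592)/(0.225 − 0.0265) − 24.8/(0.225)²
  = 4921.9/0.19850 − 489.88 = 24795 − 489.88 = 24305 kPa
Z = PV_m/(RT) = (24305)(0.225)/((8.314)(592)) = 5468.6/4921.9 = 1.111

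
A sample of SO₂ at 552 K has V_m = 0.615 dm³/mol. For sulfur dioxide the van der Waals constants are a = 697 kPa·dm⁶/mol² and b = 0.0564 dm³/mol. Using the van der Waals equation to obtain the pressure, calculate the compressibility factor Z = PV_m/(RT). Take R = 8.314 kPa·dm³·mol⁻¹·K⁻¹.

Z ≈ 0.8540

P = RT/(V_m − b) − a/V_m² = (8.314)(552)/(0.615 − 0.0564) − 697/(0.615)²
  = 4589.3/0.55860 − 1842.8 = 8215.7 − 1842.8 = 6372.9 kPa
Z = PV_m/(RT) = (6372.9)(0.615)/((8.314)(552)) = 3919.3/4589.3 = 0.8540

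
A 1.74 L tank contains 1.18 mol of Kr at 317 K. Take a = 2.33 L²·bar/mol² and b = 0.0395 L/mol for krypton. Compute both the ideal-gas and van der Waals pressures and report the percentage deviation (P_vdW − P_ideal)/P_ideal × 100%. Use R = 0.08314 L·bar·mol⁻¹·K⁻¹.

Ideal: P_ideal = nRT/V = (1.18)(0.08314)(317)/1.74 = 17.8732 bar
vdW: P = nRT/(V − nb) − a n²/V² = 31.0993/1.69339 − 3.24429/3.02760 = 18.3651 − 1.07157 = 17.2935 bar
% deviation = (17.2935 − 17.8732)/17.8732 × 100% = -3.24%

-3.24 %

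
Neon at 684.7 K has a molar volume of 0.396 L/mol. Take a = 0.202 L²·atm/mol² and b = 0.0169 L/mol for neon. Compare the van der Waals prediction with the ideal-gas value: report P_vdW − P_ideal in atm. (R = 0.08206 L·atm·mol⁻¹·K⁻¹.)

ΔP ≈ 5.04 atm

Ideal: P_ideal = RT/V_m = (0.08206)(684.7)/0.396 = 141.885 atm
vdW: P = RT/(V_m − b) − a/V_m² = 56.1865/0.379100 − 0.202/0.156816 = 148.210 − 1.28813 = 146.922 atm
ΔP = 146.922 − 141.885 = 5.04 atm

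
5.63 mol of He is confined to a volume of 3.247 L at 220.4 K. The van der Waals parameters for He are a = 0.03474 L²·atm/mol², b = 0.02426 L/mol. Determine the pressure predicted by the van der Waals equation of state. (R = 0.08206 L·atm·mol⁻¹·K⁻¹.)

P ≈ 32.63 atm

P = nRT/(V − nb) − a n²/V²
nRT/(V − nb) = (5.63)(0.08206)(220.4)/(3.247 − 5.63×0.02426) = 101.82/3.1104 = 32.735 atm
a n²/V² = (0.03474)(5.63)²/(3.247)² = 0.10444 atm
P = 32.735 − 0.10444 = 32.63 atm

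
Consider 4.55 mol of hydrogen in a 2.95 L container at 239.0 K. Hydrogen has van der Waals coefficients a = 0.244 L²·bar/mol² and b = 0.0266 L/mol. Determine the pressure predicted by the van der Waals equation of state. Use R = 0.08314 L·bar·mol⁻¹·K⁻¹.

P ≈ 31.38 bar

P = nRT/(V − nb) − a n²/V²
nRT/(V − nb) = (4.55)(0.08314)(239.0)/(2.95 − 4.55×0.0266) = 90.411/2.8290 = 31.959 bar
a n²/V² = (0.244)(4.55)²/(2.95)² = 0.58046 bar
P = 31.959 − 0.58046 = 31.38 bar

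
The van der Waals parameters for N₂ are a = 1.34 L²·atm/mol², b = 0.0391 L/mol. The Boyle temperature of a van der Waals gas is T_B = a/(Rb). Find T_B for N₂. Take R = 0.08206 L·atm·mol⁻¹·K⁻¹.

T_B ≈ 417.6 K

For a van der Waals gas the second virial coefficient B₂ = b − a/(RT) vanishes at T_B = a/(Rb).
T_B = 1.34/(0.08206×0.0391) = 1.34/0.0032085 = 417.6 K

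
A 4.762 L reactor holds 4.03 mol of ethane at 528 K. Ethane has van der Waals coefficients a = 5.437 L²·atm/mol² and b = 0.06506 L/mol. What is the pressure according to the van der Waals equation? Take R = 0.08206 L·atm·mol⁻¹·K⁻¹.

P = nRT/(V − nb) − a n²/V²
nRT/(V − nb) = (4.03)(0.08206)(528)/(4.762 − 4.03×0.06506) = 174.61/4.4998 = 38.804 atm
a n²/V² = (5.437)(4.03)²/(4.762)² = 3.8940 atm
P = 38.804 − 3.8940 = 34.91 atm

P ≈ 34.91 atm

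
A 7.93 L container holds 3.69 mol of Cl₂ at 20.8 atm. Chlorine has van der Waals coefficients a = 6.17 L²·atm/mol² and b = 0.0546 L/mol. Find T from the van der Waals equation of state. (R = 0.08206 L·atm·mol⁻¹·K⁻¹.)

T = (P + a n²/V²)(V − nb)/(nR)
P + a n²/V² = 20.8 + (6.17)(3.69)²/(7.93)² = 22.136 atm
V − nb = 7.93 − (3.69)(0.0546) = 7.7285 L
T = (22.136)(7.7285)/((3.69)(0.08206)) = 565.0 K

T ≈ 565.0 K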